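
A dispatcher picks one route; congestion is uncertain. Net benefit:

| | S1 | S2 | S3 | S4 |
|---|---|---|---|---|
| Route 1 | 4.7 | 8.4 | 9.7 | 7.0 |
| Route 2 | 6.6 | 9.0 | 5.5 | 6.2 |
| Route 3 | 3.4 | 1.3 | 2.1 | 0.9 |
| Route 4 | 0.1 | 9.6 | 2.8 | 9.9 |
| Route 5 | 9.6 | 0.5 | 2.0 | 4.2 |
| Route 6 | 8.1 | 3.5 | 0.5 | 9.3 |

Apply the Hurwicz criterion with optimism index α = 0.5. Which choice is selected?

Route 2

Route 1: 0.5·9.7 + 0.5·4.7 = 7.2
Route 2: 0.5·9.0 + 0.5·5.5 = 7.25
Route 3: 0.5·3.4 + 0.5·0.9 = 2.15
Route 4: 0.5·9.9 + 0.5·0.1 = 5
Route 5: 0.5·9.6 + 0.5·0.5 = 5.05
Route 6: 0.5·9.3 + 0.5·0.5 = 4.9
Highest Hurwicz score = 7.25 → Route 2.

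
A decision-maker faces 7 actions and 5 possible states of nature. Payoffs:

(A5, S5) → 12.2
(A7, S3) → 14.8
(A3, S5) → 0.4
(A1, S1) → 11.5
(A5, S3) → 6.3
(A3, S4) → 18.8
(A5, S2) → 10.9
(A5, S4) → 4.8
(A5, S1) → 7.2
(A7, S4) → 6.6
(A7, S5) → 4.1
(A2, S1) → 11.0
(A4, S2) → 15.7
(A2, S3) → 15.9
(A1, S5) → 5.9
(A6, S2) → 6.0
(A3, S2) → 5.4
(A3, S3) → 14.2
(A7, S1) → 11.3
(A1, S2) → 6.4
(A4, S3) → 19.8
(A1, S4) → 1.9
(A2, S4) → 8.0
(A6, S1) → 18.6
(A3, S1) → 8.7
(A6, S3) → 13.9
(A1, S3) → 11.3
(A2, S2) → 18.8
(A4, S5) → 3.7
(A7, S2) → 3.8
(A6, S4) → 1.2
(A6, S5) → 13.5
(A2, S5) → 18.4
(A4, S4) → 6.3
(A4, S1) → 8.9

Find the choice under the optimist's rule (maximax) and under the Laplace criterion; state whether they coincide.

Row maxima: A1=11.5, A2=18.8, A3=18.8, A4=19.8, A5=12.2, A6=18.6, A7=14.8
Best best-case = 19.8 → A4.
Row averages: A1=7.4, A2=14.42, A3=9.5, A4=10.88, A5=8.28, A6=10.64, A7=8.12
Highest average = 14.42 → A2.

maximax → A4; laplace → A2 (disagree)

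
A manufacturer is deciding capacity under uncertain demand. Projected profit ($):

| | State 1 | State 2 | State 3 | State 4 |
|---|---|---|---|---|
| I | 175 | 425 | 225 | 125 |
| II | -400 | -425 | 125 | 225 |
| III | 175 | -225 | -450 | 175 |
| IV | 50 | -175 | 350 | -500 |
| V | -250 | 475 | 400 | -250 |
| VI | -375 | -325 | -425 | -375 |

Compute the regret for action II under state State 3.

275

Best payoff under State 3 is 400.
Regret = 400 − 125 = 275.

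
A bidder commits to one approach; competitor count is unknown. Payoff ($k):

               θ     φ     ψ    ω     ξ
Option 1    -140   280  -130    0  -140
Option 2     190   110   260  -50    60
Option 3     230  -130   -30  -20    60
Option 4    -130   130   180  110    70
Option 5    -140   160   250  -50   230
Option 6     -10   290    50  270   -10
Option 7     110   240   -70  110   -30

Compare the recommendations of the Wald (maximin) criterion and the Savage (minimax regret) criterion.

Row minima: Option 1=-140, Option 2=-50, Option 3=-130, Option 4=-130, Option 5=-140, Option 6=-10, Option 7=-70
Best worst-case = -10 → Option 6.
Column bests: θ=230, φ=290, ψ=260, ω=270, ξ=230.
Option 1 regrets: 370, 10, 390, 270, 370 → max 390
Option 2 regrets: 40, 180, 0, 320, 170 → max 320
Option 3 regrets: 0, 420, 290, 290, 170 → max 420
Option 4 regrets: 360, 160, 80, 160, 160 → max 360
Option 5 regrets: 370, 130, 10, 320, 0 → max 370
Option 6 regrets: 240, 0, 210, 0, 240 → max 240
Option 7 regrets: 120, 50, 330, 160, 260 → max 330
Smallest max regret = 240 → Option 6.

maximin → Option 6; minimax regret → Option 6 (agree)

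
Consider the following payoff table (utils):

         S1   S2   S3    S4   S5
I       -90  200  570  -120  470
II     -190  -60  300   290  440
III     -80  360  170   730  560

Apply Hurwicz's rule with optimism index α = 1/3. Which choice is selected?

III

I: 1/3·570 + 2/3·(-120) = 110
II: 1/3·440 + 2/3·(-190) = 20
III: 1/3·730 + 2/3·(-80) = 190
Highest Hurwicz score = 190 → III.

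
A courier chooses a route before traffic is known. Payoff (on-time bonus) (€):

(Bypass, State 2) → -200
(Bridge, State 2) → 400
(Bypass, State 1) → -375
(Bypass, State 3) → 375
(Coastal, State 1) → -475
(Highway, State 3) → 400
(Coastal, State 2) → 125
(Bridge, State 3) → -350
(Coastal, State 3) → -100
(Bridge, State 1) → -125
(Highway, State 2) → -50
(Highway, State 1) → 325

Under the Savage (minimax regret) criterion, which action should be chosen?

Column bests: State 1=325, State 2=400, State 3=400.
Highway regrets: 0, 450, 0 → max 450
Coastal regrets: 800, 275, 500 → max 800
Bridge regrets: 450, 0, 750 → max 750
Bypass regrets: 700, 600, 25 → max 700
Smallest max regret = 450 → Highway.

Highway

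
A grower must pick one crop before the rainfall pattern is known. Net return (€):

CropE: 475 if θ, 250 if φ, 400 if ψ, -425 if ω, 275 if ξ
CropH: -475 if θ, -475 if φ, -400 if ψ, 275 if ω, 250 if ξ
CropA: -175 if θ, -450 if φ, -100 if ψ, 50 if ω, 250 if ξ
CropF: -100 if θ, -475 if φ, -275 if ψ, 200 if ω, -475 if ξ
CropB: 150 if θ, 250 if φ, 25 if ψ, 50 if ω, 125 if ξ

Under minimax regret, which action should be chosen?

Column bests: θ=475, φ=250, ψ=400, ω=275, ξ=275.
CropE regrets: 0, 0, 0, 700, 0 → max 700
CropH regrets: 950, 725, 800, 0, 25 → max 950
CropA regrets: 650, 700, 500, 225, 25 → max 700
CropF regrets: 575, 725, 675, 75, 750 → max 750
CropB regrets: 325, 0, 375, 225, 150 → max 375
Smallest max regret = 375 → CropB.

CropB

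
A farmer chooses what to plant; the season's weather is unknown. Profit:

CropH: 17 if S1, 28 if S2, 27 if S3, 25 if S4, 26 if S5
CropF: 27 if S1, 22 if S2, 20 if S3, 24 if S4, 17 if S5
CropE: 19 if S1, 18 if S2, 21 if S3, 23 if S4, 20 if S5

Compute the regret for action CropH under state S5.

0

Best payoff under S5 is 26.
Regret = 26 − 26 = 0.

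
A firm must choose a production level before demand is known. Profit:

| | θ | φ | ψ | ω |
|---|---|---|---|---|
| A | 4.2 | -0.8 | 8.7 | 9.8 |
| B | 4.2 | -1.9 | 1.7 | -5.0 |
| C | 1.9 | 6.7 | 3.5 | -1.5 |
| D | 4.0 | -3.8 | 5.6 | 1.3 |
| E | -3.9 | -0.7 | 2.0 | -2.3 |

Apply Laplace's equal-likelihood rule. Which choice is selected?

Row averages: A=5.475, B=-0.25, C=2.65, D=1.775, E=-1.225
Highest average = 5.475 → A.

A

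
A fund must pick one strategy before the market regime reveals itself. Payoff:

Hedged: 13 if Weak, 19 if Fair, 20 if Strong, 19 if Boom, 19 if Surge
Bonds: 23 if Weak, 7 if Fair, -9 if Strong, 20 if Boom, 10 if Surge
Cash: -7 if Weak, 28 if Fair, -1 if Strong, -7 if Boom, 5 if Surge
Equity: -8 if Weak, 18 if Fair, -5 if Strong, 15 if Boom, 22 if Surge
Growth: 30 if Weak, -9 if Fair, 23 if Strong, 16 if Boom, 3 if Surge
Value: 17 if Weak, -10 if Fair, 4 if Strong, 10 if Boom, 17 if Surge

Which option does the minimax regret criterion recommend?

Hedged

Column bests: Weak=30, Fair=28, Strong=23, Boom=20, Surge=22.
Hedged regrets: 17, 9, 3, 1, 3 → max 17
Bonds regrets: 7, 21, 32, 0, 12 → max 32
Cash regrets: 37, 0, 24, 27, 17 → max 37
Equity regrets: 38, 10, 28, 5, 0 → max 38
Growth regrets: 0, 37, 0, 4, 19 → max 37
Value regrets: 13, 38, 19, 10, 5 → max 38
Smallest max regret = 17 → Hedged.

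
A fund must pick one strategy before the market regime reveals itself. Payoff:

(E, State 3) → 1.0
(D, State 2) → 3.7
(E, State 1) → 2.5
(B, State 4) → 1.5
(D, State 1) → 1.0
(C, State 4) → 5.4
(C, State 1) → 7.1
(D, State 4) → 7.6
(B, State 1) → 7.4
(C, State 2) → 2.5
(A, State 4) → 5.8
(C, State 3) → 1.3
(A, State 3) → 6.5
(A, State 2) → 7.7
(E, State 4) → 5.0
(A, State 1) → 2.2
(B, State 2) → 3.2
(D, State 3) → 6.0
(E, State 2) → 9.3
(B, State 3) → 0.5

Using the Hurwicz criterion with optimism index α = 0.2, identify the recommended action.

A

A: 0.2·7.7 + 0.8·2.2 = 3.3
B: 0.2·7.4 + 0.8·0.5 = 1.88
C: 0.2·7.1 + 0.8·1.3 = 2.46
D: 0.2·7.6 + 0.8·1.0 = 2.32
E: 0.2·9.3 + 0.8·1.0 = 2.66
Highest Hurwicz score = 3.3 → A.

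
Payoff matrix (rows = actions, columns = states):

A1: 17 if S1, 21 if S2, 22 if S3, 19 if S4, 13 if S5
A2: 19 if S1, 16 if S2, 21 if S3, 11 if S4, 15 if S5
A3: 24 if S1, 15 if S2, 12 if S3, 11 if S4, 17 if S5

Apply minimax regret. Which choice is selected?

Column bests: S1=24, S2=21, S3=22, S4=19, S5=17.
A1 regrets: 7, 0, 0, 0, 4 → max 7
A2 regrets: 5, 5, 1, 8, 2 → max 8
A3 regrets: 0, 6, 10, 8, 0 → max 10
Smallest max regret = 7 → A1.

A1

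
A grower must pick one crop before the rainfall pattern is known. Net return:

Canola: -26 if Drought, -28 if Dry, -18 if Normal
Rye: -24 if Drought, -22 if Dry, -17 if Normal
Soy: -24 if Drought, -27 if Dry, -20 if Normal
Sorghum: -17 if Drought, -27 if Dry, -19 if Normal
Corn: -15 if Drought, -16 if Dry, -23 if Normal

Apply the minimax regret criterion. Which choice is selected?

Corn

Column bests: Drought=-15, Dry=-16, Normal=-17.
Canola regrets: 11, 12, 1 → max 12
Rye regrets: 9, 6, 0 → max 9
Soy regrets: 9, 11, 3 → max 11
Sorghum regrets: 2, 11, 2 → max 11
Corn regrets: 0, 0, 6 → max 6
Smallest max regret = 6 → Corn.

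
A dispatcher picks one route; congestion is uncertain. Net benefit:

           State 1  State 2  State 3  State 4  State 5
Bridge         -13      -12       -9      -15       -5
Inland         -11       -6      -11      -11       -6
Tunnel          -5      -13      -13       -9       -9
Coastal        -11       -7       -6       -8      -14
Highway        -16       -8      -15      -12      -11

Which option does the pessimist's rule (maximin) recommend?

Inland

Row minima: Bridge=-15, Inland=-11, Tunnel=-13, Coastal=-14, Highway=-16
Best worst-case = -11 → Inland.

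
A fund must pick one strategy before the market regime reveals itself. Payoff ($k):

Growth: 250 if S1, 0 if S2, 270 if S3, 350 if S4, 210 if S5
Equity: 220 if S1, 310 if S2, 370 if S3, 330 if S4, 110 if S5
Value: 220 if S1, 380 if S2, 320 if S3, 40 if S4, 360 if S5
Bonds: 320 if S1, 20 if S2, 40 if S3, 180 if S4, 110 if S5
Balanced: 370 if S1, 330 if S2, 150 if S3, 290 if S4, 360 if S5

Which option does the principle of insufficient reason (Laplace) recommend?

Row averages: Growth=216, Equity=268, Value=264, Bonds=134, Balanced=300
Highest average = 300 → Balanced.

Balanced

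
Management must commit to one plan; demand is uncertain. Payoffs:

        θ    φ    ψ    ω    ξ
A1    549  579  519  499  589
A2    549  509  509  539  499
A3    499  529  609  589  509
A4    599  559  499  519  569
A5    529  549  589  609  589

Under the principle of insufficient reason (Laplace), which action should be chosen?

A5

Row averages: A1=547, A2=521, A3=547, A4=549, A5=573
Highest average = 573 → A5.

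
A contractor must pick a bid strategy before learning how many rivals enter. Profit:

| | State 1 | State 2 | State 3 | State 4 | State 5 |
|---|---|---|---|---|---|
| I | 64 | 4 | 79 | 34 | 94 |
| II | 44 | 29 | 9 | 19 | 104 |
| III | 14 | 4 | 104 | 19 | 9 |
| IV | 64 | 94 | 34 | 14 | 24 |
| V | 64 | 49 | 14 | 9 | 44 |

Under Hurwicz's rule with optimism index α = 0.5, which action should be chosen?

II

I: 0.5·94 + 0.5·4 = 49
II: 0.5·104 + 0.5·9 = 56.5
III: 0.5·104 + 0.5·4 = 54
IV: 0.5·94 + 0.5·14 = 54
V: 0.5·64 + 0.5·9 = 36.5
Highest Hurwicz score = 56.5 → II.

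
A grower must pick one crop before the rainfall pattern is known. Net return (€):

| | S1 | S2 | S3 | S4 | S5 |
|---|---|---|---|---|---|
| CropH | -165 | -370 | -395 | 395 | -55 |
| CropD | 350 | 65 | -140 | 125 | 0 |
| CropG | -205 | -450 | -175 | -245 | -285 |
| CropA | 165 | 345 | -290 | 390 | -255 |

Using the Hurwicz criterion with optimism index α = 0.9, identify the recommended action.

CropH: 0.9·395 + 0.1·(-395) = 316
CropD: 0.9·350 + 0.1·(-140) = 301
CropG: 0.9·(-175) + 0.1·(-450) = -202.5
CropA: 0.9·390 + 0.1·(-290) = 322
Highest Hurwicz score = 322 → CropA.

CropA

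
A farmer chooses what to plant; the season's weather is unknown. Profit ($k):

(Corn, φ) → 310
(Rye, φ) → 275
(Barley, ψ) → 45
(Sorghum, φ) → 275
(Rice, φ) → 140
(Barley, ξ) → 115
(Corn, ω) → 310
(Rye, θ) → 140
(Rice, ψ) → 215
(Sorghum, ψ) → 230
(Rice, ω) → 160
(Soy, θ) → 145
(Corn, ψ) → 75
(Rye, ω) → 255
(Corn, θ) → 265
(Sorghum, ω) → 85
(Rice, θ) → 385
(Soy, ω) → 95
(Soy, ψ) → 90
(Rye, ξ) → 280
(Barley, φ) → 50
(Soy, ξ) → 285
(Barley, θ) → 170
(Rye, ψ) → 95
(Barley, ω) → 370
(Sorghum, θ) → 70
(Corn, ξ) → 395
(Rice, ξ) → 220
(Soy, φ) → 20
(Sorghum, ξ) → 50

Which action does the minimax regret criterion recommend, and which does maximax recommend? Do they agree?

minimax regret → Corn; maximax → Corn (agree)

Column bests: θ=385, φ=310, ψ=230, ω=370, ξ=395.
Soy regrets: 240, 290, 140, 275, 110 → max 290
Barley regrets: 215, 260, 185, 0, 280 → max 280
Corn regrets: 120, 0, 155, 60, 0 → max 155
Sorghum regrets: 315, 35, 0, 285, 345 → max 345
Rice regrets: 0, 170, 15, 210, 175 → max 210
Rye regrets: 245, 35, 135, 115, 115 → max 245
Smallest max regret = 155 → Corn.
Row maxima: Soy=285, Barley=370, Corn=395, Sorghum=275, Rice=385, Rye=280
Best best-case = 395 → Corn.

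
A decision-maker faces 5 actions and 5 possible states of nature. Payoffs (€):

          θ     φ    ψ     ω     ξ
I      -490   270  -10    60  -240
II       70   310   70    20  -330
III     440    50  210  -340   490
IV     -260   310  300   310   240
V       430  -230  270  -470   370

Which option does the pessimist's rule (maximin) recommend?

IV

Row minima: I=-490, II=-330, III=-340, IV=-260, V=-470
Best worst-case = -260 → IV.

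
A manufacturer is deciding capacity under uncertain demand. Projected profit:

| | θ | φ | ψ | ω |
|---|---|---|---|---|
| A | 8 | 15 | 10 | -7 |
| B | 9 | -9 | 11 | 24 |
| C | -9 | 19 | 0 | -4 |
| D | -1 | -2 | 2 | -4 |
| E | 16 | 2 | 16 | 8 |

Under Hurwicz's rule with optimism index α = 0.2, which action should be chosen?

E

A: 0.2·15 + 0.8·(-7) = -2.6
B: 0.2·24 + 0.8·(-9) = -2.4
C: 0.2·19 + 0.8·(-9) = -3.4
D: 0.2·2 + 0.8·(-4) = -2.8
E: 0.2·16 + 0.8·2 = 4.8
Highest Hurwicz score = 4.8 → E.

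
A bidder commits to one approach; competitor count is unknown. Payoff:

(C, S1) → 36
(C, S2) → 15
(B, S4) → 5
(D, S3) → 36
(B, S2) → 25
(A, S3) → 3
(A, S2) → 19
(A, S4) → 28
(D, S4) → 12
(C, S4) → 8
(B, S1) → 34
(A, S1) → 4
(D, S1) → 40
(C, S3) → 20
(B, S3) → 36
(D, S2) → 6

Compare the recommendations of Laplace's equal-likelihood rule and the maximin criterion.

laplace → B; maximin → C (disagree)

Row averages: A=13.5, B=25, C=19.75, D=23.5
Highest average = 25 → B.
Row minima: A=3, B=5, C=8, D=6
Best worst-case = 8 → C.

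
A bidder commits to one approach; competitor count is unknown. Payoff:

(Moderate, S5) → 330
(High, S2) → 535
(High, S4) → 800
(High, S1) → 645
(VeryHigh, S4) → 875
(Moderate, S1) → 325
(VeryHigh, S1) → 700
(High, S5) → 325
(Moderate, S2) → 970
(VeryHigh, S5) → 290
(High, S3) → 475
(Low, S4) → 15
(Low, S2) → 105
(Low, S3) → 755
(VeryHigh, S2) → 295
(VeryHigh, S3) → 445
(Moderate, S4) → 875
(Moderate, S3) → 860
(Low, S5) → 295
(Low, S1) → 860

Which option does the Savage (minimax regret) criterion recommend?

High

Column bests: S1=860, S2=970, S3=860, S4=875, S5=330.
Low regrets: 0, 865, 105, 860, 35 → max 865
Moderate regrets: 535, 0, 0, 0, 0 → max 535
High regrets: 215, 435, 385, 75, 5 → max 435
VeryHigh regrets: 160, 675, 415, 0, 40 → max 675
Smallest max regret = 435 → High.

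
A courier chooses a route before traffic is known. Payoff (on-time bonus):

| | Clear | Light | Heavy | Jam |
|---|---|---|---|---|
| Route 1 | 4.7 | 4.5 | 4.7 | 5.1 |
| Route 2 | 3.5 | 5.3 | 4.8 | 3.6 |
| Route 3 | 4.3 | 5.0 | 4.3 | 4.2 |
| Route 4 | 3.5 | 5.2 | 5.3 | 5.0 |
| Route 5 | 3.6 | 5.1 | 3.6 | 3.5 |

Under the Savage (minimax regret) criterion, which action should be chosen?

Column bests: Clear=4.7, Light=5.3, Heavy=5.3, Jam=5.1.
Route 1 regrets: 0.0, 0.8, 0.6, 0.0 → max 0.8
Route 2 regrets: 1.2, 0.0, 0.5, 1.5 → max 1.5
Route 3 regrets: 0.4, 0.3, 1.0, 0.9 → max 1.0
Route 4 regrets: 1.2, 0.1, 0.0, 0.1 → max 1.2
Route 5 regrets: 1.1, 0.2, 1.7, 1.6 → max 1.7
Smallest max regret = 0.8 → Route 1.

Route 1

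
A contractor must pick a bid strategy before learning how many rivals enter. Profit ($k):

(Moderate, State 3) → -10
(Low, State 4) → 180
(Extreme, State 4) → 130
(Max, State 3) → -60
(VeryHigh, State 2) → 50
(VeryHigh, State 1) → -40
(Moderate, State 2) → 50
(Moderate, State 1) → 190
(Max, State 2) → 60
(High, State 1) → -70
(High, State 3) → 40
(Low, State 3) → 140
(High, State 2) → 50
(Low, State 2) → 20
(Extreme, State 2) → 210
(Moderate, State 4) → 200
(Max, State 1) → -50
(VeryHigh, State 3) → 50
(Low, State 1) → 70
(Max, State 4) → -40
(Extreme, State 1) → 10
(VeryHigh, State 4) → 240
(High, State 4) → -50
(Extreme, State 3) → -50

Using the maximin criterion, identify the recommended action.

Row minima: Low=20, Moderate=-10, High=-70, VeryHigh=-40, Extreme=-50, Max=-60
Best worst-case = 20 → Low.

Low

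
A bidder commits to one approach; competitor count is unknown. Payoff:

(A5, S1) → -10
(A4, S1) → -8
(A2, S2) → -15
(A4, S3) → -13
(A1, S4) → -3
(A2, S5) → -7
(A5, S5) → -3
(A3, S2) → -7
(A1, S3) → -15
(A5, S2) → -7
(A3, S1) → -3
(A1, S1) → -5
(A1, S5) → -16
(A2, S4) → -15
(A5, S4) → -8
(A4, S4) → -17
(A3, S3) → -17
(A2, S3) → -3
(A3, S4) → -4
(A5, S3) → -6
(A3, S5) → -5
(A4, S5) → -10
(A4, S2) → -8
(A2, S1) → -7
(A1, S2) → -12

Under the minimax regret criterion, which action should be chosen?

A5

Column bests: S1=-3, S2=-7, S3=-3, S4=-3, S5=-3.
A1 regrets: 2, 5, 12, 0, 13 → max 13
A2 regrets: 4, 8, 0, 12, 4 → max 12
A3 regrets: 0, 0, 14, 1, 2 → max 14
A4 regrets: 5, 1, 10, 14, 7 → max 14
A5 regrets: 7, 0, 3, 5, 0 → max 7
Smallest max regret = 7 → A5.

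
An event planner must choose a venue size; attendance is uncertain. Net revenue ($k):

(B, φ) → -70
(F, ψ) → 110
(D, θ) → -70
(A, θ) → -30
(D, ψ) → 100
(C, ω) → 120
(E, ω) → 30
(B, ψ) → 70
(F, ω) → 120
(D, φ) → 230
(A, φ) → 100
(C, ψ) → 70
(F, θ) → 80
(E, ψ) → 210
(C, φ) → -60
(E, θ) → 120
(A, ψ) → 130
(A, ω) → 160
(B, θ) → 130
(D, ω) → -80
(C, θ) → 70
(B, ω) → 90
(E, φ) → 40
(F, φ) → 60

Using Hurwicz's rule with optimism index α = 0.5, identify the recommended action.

E

A: 0.5·160 + 0.5·(-30) = 65
B: 0.5·130 + 0.5·(-70) = 30
C: 0.5·120 + 0.5·(-60) = 30
D: 0.5·230 + 0.5·(-80) = 75
E: 0.5·210 + 0.5·30 = 120
F: 0.5·120 + 0.5·60 = 90
Highest Hurwicz score = 120 → E.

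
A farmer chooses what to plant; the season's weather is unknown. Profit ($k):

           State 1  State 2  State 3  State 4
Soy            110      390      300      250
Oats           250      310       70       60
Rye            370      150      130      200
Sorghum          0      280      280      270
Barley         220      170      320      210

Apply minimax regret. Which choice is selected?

Column bests: State 1=370, State 2=390, State 3=320, State 4=270.
Soy regrets: 260, 0, 20, 20 → max 260
Oats regrets: 120, 80, 250, 210 → max 250
Rye regrets: 0, 240, 190, 70 → max 240
Sorghum regrets: 370, 110, 40, 0 → max 370
Barley regrets: 150, 220, 0, 60 → max 220
Smallest max regret = 220 → Barley.

Barley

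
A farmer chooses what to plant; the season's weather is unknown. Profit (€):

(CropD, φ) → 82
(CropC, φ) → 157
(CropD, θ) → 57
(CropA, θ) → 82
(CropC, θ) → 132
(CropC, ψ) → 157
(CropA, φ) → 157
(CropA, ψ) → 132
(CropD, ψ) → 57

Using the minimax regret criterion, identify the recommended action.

Column bests: θ=132, φ=157, ψ=157.
CropA regrets: 50, 0, 25 → max 50
CropC regrets: 0, 0, 0 → max 0
CropD regrets: 75, 75, 100 → max 100
Smallest max regret = 0 → CropC.

CropC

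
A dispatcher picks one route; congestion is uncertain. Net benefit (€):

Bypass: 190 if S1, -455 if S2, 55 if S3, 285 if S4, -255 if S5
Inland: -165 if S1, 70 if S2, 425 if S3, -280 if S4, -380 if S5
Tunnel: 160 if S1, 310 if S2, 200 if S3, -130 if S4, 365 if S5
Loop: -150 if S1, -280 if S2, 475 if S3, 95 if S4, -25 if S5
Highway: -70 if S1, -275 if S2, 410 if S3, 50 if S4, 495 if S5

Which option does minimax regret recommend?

Tunnel

Column bests: S1=190, S2=310, S3=475, S4=285, S5=495.
Bypass regrets: 0, 765, 420, 0, 750 → max 765
Inland regrets: 355, 240, 50, 565, 875 → max 875
Tunnel regrets: 30, 0, 275, 415, 130 → max 415
Loop regrets: 340, 590, 0, 190, 520 → max 590
Highway regrets: 260, 585, 65, 235, 0 → max 585
Smallest max regret = 415 → Tunnel.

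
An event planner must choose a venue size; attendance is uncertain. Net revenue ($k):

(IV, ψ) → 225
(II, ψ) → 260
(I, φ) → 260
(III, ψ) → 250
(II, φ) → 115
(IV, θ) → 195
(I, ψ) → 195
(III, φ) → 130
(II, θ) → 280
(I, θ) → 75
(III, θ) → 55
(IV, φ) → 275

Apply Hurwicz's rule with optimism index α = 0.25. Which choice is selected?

IV

I: 0.25·260 + 0.75·75 = 121.25
II: 0.25·280 + 0.75·115 = 156.25
III: 0.25·250 + 0.75·55 = 103.75
IV: 0.25·275 + 0.75·195 = 215
Highest Hurwicz score = 215 → IV.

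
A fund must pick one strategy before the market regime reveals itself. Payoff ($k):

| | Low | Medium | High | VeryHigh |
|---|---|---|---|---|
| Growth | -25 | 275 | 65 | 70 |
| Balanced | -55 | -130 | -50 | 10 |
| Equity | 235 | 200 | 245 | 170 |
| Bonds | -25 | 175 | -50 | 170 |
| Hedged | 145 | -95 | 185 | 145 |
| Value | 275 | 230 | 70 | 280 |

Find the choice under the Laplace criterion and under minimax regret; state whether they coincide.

Row averages: Growth=96.25, Balanced=-56.25, Equity=212.5, Bonds=67.5, Hedged=95, Value=213.75
Highest average = 213.75 → Value.
Column bests: Low=275, Medium=275, High=245, VeryHigh=280.
Growth regrets: 300, 0, 180, 210 → max 300
Balanced regrets: 330, 405, 295, 270 → max 405
Equity regrets: 40, 75, 0, 110 → max 110
Bonds regrets: 300, 100, 295, 110 → max 300
Hedged regrets: 130, 370, 60, 135 → max 370
Value regrets: 0, 45, 175, 0 → max 175
Smallest max regret = 110 → Equity.

laplace → Value; minimax regret → Equity (disagree)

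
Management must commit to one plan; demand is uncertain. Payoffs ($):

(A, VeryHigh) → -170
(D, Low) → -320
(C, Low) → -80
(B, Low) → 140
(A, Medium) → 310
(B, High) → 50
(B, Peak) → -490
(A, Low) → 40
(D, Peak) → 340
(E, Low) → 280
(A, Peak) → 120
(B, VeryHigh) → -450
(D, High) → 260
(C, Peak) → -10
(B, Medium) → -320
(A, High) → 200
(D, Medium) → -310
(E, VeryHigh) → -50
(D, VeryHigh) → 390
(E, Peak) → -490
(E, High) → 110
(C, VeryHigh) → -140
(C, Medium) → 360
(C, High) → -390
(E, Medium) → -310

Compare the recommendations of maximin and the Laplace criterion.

maximin → A; laplace → A (agree)

Row minima: A=-170, B=-490, C=-390, D=-320, E=-490
Best worst-case = -170 → A.
Row averages: A=100, B=-214, C=-52, D=72, E=-92
Highest average = 100 → A.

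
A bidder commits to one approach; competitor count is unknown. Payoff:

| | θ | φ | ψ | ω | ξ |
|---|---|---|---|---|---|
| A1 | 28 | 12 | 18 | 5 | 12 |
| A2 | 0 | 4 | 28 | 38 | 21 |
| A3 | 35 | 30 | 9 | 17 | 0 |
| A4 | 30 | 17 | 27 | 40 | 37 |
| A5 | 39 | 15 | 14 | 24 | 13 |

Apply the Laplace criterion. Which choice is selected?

Row averages: A1=15, A2=18.2, A3=18.2, A4=30.2, A5=21
Highest average = 30.2 → A4.

A4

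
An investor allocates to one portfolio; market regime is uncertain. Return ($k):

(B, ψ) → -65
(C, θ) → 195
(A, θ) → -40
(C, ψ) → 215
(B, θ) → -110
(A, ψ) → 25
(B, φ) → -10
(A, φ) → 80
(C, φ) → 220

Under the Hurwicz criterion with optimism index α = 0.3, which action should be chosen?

A: 0.3·80 + 0.7·(-40) = -4
B: 0.3·(-10) + 0.7·(-110) = -80
C: 0.3·220 + 0.7·195 = 202.5
Highest Hurwicz score = 202.5 → C.

C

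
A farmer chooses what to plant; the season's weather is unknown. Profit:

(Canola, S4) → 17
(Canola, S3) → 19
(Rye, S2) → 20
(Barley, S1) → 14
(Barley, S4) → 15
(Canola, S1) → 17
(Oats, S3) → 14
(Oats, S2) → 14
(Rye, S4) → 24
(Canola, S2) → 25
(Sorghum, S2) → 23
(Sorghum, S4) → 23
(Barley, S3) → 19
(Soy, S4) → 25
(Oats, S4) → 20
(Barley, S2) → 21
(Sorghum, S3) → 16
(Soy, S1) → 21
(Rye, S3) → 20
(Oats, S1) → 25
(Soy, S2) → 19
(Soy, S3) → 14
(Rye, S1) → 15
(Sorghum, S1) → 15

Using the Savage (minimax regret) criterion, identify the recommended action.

Soy

Column bests: S1=25, S2=25, S3=20, S4=25.
Canola regrets: 8, 0, 1, 8 → max 8
Soy regrets: 4, 6, 6, 0 → max 6
Oats regrets: 0, 11, 6, 5 → max 11
Rye regrets: 10, 5, 0, 1 → max 10
Sorghum regrets: 10, 2, 4, 2 → max 10
Barley regrets: 11, 4, 1, 10 → max 11
Smallest max regret = 6 → Soy.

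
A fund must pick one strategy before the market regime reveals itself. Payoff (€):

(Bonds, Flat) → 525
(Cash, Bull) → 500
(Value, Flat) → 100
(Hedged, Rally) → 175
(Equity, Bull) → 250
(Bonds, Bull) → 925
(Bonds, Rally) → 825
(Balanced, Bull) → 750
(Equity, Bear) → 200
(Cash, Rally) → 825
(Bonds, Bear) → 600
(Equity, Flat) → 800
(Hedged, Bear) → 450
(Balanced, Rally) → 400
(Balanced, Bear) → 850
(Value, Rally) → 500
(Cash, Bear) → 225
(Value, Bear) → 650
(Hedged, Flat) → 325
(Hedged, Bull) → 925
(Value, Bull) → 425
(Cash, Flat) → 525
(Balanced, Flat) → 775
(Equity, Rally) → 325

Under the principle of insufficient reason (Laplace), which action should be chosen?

Bonds

Row averages: Value=418.75, Equity=393.75, Cash=518.75, Bonds=718.75, Balanced=693.75, Hedged=468.75
Highest average = 718.75 → Bonds.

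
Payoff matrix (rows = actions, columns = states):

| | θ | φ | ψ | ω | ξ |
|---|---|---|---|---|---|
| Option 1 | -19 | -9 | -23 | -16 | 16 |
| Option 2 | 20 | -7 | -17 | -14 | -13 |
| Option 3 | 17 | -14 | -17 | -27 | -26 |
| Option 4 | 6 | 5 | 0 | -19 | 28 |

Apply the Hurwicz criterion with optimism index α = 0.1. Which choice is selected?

Option 1: 0.1·16 + 0.9·(-23) = -19.1
Option 2: 0.1·20 + 0.9·(-17) = -13.3
Option 3: 0.1·17 + 0.9·(-27) = -22.6
Option 4: 0.1·28 + 0.9·(-19) = -14.3
Highest Hurwicz score = -13.3 → Option 2.

Option 2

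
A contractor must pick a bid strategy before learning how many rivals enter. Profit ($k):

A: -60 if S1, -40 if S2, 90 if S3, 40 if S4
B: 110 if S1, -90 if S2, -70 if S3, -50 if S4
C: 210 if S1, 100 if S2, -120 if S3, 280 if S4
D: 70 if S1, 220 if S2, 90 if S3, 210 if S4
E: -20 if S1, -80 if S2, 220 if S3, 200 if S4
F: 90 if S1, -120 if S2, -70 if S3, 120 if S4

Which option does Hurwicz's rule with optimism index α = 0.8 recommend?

A: 0.8·90 + 0.2·(-60) = 60
B: 0.8·110 + 0.2·(-90) = 70
C: 0.8·280 + 0.2·(-120) = 200
D: 0.8·220 + 0.2·70 = 190
E: 0.8·220 + 0.2·(-80) = 160
F: 0.8·120 + 0.2·(-120) = 72
Highest Hurwicz score = 200 → C.

C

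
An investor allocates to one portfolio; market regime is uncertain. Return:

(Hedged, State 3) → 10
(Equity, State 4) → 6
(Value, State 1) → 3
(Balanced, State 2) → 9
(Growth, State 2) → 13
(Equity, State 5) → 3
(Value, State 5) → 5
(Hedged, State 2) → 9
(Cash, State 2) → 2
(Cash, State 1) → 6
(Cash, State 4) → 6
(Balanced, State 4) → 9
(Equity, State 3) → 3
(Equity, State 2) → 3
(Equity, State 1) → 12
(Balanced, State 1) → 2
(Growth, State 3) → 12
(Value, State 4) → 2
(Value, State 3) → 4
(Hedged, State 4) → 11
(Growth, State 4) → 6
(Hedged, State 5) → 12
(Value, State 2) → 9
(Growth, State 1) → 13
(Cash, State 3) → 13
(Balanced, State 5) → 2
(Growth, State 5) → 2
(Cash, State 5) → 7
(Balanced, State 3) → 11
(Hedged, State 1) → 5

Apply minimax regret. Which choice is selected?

Hedged

Column bests: State 1=13, State 2=13, State 3=13, State 4=11, State 5=12.
Growth regrets: 0, 0, 1, 5, 10 → max 10
Balanced regrets: 11, 4, 2, 2, 10 → max 11
Equity regrets: 1, 10, 10, 5, 9 → max 10
Cash regrets: 7, 11, 0, 5, 5 → max 11
Value regrets: 10, 4, 9, 9, 7 → max 10
Hedged regrets: 8, 4, 3, 0, 0 → max 8
Smallest max regret = 8 → Hedged.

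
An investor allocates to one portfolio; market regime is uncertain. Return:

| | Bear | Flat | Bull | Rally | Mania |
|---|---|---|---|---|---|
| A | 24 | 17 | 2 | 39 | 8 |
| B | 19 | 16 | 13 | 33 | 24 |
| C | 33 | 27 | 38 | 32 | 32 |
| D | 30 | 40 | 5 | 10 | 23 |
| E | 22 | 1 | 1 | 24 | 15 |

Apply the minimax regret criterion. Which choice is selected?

Column bests: Bear=33, Flat=40, Bull=38, Rally=39, Mania=32.
A regrets: 9, 23, 36, 0, 24 → max 36
B regrets: 14, 24, 25, 6, 8 → max 25
C regrets: 0, 13, 0, 7, 0 → max 13
D regrets: 3, 0, 33, 29, 9 → max 33
E regrets: 11, 39, 37, 15, 17 → max 39
Smallest max regret = 13 → C.

C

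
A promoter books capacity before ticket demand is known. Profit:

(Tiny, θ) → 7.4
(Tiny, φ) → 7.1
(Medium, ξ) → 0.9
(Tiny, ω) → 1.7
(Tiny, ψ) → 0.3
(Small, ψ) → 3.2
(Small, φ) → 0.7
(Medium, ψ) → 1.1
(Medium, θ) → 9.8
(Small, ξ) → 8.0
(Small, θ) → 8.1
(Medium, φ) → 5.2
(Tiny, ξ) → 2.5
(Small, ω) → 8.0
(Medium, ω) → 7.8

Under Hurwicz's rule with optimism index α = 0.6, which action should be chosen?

Tiny: 0.6·7.4 + 0.4·0.3 = 4.56
Small: 0.6·8.1 + 0.4·0.7 = 5.14
Medium: 0.6·9.8 + 0.4·0.9 = 6.24
Highest Hurwicz score = 6.24 → Medium.

Medium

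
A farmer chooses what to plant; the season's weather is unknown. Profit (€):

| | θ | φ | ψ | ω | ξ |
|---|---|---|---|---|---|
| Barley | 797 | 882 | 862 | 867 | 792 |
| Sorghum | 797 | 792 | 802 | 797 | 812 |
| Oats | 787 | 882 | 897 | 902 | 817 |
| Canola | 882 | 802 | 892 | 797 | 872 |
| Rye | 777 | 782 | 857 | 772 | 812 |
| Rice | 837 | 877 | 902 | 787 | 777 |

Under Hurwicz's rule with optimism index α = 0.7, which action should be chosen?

Oats

Barley: 0.7·882 + 0.3·792 = 855
Sorghum: 0.7·812 + 0.3·792 = 806
Oats: 0.7·902 + 0.3·787 = 867.5
Canola: 0.7·892 + 0.3·797 = 863.5
Rye: 0.7·857 + 0.3·772 = 831.5
Rice: 0.7·902 + 0.3·777 = 864.5
Highest Hurwicz score = 867.5 → Oats.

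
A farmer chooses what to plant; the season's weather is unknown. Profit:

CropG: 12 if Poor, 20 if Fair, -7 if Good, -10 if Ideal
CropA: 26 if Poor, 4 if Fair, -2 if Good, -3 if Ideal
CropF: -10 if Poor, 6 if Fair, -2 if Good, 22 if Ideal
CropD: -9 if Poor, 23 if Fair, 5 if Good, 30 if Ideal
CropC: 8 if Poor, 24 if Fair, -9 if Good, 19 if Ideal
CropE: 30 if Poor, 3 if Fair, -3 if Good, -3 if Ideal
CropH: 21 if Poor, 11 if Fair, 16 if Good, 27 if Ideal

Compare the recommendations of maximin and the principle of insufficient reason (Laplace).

Row minima: CropG=-10, CropA=-3, CropF=-10, CropD=-9, CropC=-9, CropE=-3, CropH=11
Best worst-case = 11 → CropH.
Row averages: CropG=3.75, CropA=6.25, CropF=4, CropD=12.25, CropC=10.5, CropE=6.75, CropH=18.75
Highest average = 18.75 → CropH.

maximin → CropH; laplace → CropH (agree)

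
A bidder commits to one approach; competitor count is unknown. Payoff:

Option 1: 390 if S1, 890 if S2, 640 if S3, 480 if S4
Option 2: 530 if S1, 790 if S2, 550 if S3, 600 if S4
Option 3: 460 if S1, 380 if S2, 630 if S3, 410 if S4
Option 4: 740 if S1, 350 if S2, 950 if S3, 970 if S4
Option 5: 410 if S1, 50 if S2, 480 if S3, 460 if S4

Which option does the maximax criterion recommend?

Row maxima: Option 1=890, Option 2=790, Option 3=630, Option 4=970, Option 5=480
Best best-case = 970 → Option 4.

Option 4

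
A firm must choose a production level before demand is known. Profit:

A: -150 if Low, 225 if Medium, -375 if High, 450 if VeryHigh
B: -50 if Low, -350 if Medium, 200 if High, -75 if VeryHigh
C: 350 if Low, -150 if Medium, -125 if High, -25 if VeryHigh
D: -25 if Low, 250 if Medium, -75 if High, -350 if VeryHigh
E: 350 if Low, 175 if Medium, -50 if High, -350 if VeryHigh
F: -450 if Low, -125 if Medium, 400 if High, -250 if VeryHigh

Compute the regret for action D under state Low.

Best payoff under Low is 350.
Regret = 350 − (-25) = 375.

375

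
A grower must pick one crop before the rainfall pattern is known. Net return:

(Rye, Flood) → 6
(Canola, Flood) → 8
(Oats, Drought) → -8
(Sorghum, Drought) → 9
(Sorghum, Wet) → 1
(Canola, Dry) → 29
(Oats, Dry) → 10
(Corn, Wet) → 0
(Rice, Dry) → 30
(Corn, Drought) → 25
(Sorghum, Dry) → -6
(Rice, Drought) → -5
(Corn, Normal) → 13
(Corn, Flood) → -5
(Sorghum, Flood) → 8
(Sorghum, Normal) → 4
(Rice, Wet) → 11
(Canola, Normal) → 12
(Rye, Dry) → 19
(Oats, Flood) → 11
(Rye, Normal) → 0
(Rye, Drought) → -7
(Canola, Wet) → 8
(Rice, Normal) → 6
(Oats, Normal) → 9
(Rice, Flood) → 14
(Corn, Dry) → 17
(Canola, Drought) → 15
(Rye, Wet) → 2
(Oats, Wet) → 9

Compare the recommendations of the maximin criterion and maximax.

maximin → Canola; maximax → Rice (disagree)

Row minima: Rye=-7, Rice=-5, Corn=-5, Canola=8, Oats=-8, Sorghum=-6
Best worst-case = 8 → Canola.
Row maxima: Rye=19, Rice=30, Corn=25, Canola=29, Oats=11, Sorghum=9
Best best-case = 30 → Rice.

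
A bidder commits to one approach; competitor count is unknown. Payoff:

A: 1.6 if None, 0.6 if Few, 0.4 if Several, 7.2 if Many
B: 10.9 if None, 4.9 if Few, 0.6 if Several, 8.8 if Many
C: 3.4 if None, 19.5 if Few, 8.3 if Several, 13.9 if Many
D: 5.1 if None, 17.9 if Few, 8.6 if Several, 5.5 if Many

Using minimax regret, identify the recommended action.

Column bests: None=10.9, Few=19.5, Several=8.6, Many=13.9.
A regrets: 9.3, 18.9, 8.2, 6.7 → max 18.9
B regrets: 0.0, 14.6, 8.0, 5.1 → max 14.6
C regrets: 7.5, 0.0, 0.3, 0.0 → max 7.5
D regrets: 5.8, 1.6, 0.0, 8.4 → max 8.4
Smallest max regret = 7.5 → C.

C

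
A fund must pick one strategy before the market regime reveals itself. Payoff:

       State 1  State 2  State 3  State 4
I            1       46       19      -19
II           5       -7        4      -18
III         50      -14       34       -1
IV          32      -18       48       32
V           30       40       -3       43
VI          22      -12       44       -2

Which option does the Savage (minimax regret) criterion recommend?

V

Column bests: State 1=50, State 2=46, State 3=48, State 4=43.
I regrets: 49, 0, 29, 62 → max 62
II regrets: 45, 53, 44, 61 → max 61
III regrets: 0, 60, 14, 44 → max 60
IV regrets: 18, 64, 0, 11 → max 64
V regrets: 20, 6, 51, 0 → max 51
VI regrets: 28, 58, 4, 45 → max 58
Smallest max regret = 51 → V.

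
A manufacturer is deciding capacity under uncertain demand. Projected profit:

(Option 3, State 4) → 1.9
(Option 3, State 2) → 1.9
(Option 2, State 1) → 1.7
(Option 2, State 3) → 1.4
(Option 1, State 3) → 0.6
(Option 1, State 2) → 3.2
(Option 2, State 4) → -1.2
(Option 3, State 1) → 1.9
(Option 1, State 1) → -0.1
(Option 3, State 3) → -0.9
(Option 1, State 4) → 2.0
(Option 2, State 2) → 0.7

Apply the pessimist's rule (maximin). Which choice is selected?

Option 1

Row minima: Option 1=-0.1, Option 2=-1.2, Option 3=-0.9
Best worst-case = -0.1 → Option 1.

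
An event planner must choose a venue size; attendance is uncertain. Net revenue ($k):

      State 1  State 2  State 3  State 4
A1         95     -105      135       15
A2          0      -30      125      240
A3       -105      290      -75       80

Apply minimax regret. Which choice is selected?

A3

Column bests: State 1=95, State 2=290, State 3=135, State 4=240.
A1 regrets: 0, 395, 0, 225 → max 395
A2 regrets: 95, 320, 10, 0 → max 320
A3 regrets: 200, 0, 210, 160 → max 210
Smallest max regret = 210 → A3.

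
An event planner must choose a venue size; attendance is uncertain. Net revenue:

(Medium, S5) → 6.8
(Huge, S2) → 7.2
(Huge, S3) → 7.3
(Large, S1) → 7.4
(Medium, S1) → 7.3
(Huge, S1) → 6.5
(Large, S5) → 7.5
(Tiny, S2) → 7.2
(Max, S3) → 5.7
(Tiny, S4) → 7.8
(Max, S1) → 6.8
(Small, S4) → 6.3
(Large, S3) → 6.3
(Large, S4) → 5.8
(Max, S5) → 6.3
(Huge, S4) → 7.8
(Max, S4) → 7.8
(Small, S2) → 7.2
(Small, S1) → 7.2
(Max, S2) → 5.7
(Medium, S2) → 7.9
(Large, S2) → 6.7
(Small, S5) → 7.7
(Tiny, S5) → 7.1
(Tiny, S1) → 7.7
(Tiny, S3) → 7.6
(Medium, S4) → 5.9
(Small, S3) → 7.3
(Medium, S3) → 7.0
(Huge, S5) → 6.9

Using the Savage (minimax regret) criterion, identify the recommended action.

Column bests: S1=7.7, S2=7.9, S3=7.6, S4=7.8, S5=7.7.
Tiny regrets: 0.0, 0.7, 0.0, 0.0, 0.6 → max 0.7
Small regrets: 0.5, 0.7, 0.3, 1.5, 0.0 → max 1.5
Medium regrets: 0.4, 0.0, 0.6, 1.9, 0.9 → max 1.9
Large regrets: 0.3, 1.2, 1.3, 2.0, 0.2 → max 2.0
Huge regrets: 1.2, 0.7, 0.3, 0.0, 0.8 → max 1.2
Max regrets: 0.9, 2.2, 1.9, 0.0, 1.4 → max 2.2
Smallest max regret = 0.7 → Tiny.

Tiny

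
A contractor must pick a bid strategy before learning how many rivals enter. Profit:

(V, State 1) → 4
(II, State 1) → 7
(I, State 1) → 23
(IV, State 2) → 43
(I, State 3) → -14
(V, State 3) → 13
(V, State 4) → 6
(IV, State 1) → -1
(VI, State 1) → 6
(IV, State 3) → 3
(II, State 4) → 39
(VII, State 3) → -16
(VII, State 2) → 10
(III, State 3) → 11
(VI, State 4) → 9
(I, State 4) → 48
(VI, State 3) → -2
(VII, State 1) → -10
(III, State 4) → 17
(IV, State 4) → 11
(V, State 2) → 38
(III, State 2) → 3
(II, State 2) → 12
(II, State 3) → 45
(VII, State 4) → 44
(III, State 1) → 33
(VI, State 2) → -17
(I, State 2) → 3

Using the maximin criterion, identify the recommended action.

Row minima: I=-14, II=7, III=3, IV=-1, V=4, VI=-17, VII=-16
Best worst-case = 7 → II.

II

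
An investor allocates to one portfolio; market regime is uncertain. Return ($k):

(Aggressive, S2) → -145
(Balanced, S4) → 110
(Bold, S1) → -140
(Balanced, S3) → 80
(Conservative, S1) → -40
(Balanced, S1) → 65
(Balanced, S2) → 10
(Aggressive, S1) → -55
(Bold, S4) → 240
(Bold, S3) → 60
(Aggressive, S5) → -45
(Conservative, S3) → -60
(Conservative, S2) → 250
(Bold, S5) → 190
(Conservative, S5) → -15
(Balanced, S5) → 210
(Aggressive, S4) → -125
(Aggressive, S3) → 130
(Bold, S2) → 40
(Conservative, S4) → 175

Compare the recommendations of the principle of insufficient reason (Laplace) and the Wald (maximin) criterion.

laplace → Balanced; maximin → Balanced (agree)

Row averages: Conservative=62, Balanced=95, Aggressive=-48, Bold=78
Highest average = 95 → Balanced.
Row minima: Conservative=-60, Balanced=10, Aggressive=-145, Bold=-140
Best worst-case = 10 → Balanced.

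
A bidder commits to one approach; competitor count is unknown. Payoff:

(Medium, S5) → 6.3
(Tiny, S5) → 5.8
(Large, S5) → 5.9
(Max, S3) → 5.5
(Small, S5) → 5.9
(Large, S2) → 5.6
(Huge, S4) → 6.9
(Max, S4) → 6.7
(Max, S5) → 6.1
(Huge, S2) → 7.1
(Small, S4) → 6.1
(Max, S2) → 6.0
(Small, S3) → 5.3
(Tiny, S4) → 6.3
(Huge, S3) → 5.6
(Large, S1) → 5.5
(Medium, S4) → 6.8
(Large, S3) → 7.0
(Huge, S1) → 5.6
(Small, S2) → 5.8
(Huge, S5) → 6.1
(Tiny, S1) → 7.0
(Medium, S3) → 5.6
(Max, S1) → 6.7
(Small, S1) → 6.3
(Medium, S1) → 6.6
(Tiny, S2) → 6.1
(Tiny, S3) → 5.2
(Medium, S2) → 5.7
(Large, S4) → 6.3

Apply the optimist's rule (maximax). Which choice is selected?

Huge

Row maxima: Tiny=7.0, Small=6.3, Medium=6.8, Large=7.0, Huge=7.1, Max=6.7
Best best-case = 7.1 → Huge.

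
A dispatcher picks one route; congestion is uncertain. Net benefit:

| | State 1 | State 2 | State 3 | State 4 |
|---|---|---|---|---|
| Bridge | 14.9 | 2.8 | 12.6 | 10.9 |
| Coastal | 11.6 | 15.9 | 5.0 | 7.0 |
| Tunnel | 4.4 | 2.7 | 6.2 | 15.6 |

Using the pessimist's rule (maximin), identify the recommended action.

Row minima: Bridge=2.8, Coastal=5.0, Tunnel=2.7
Best worst-case = 5.0 → Coastal.

Coastal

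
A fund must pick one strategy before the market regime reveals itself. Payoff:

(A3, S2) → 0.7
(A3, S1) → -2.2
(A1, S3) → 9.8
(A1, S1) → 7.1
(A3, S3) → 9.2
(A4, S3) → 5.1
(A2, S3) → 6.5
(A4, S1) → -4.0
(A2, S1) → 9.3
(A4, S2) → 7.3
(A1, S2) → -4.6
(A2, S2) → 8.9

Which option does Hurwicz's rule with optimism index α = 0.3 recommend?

A1: 0.3·9.8 + 0.7·(-4.6) = -0.28
A2: 0.3·9.3 + 0.7·6.5 = 7.34
A3: 0.3·9.2 + 0.7·(-2.2) = 1.22
A4: 0.3·7.3 + 0.7·(-4.0) = -0.61
Highest Hurwicz score = 7.34 → A2.

A2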